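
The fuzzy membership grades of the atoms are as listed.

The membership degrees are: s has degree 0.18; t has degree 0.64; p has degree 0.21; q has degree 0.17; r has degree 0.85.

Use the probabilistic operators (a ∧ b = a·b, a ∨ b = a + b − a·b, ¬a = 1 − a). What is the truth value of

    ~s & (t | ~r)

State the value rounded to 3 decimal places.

~s = 1 − 0.1800 = 0.8200
~r = 1 − 0.8500 = 0.1500
t | ~r = a + b − a·b on (0.6400, 0.1500) = 0.6940
~s & (t | ~r) = a·b on (0.8200, 0.6940) = 0.5691

0.569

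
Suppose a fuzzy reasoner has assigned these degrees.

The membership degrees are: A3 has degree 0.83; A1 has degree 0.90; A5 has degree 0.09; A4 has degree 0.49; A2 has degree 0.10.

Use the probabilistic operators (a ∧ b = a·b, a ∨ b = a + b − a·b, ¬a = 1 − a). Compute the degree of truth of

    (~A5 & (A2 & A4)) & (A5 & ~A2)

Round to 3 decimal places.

0.004

~A5 = 1 − 0.0900 = 0.9100
A2 & A4 = a·b on (0.1000, 0.4900) = 0.0490
~A5 & (A2 & A4) = a·b on (0.9100, 0.0490) = 0.0446
~A2 = 1 − 0.1000 = 0.9000
A5 & ~A2 = a·b on (0.0900, 0.9000) = 0.0810
(~A5 & (A2 & A4)) & (A5 & ~A2) = a·b on (0.0446, 0.0810) = 0.0036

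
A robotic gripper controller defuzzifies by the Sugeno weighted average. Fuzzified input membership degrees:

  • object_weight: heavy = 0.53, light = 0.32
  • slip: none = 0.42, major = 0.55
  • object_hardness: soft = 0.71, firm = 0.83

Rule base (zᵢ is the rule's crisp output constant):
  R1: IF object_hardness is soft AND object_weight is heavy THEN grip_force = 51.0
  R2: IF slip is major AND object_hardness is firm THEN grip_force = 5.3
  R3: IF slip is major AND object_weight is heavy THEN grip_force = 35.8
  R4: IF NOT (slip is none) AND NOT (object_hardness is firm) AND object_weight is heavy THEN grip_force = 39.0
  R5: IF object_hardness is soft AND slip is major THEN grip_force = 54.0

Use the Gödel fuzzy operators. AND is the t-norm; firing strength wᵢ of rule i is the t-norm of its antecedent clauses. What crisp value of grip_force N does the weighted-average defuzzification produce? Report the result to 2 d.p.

R1 (z=51.0): soft=0.71, heavy=0.53; AND[min(a, b)] → w = 0.53
R2 (z=5.3): major=0.55, firm=0.83; AND[min(a, b)] → w = 0.55
R3 (z=35.8): major=0.55, heavy=0.53; AND[min(a, b)] → w = 0.53
R4 (z=39.0): ¬none=1−0.42=0.58, ¬firm=1−0.83=0.17, heavy=0.53; AND[min(a, b)] → w = 0.17
R5 (z=54.0): soft=0.71, major=0.55; AND[min(a, b)] → w = 0.55
Weighted average = (0.53·51.0 + 0.55·5.3 + 0.53·35.8 + 0.17·39.0 + 0.55·54.0) / (0.53 + 0.55 + 0.53 + 0.17 + 0.55)
  = 85.2490 / 2.3300 = 36.59

36.59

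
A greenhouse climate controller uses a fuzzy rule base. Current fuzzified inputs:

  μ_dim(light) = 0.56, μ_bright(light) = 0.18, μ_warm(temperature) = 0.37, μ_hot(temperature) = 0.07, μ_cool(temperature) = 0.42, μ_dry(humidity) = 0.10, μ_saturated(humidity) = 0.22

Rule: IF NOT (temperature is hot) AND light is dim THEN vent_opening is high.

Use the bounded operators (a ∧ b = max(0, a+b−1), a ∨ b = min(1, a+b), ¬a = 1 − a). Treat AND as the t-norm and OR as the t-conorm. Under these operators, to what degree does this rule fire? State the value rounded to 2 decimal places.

0.49

firing strength: ¬hot=1−0.07=0.93, dim=0.56; AND[max(0, a+b−1)] → w = 0.49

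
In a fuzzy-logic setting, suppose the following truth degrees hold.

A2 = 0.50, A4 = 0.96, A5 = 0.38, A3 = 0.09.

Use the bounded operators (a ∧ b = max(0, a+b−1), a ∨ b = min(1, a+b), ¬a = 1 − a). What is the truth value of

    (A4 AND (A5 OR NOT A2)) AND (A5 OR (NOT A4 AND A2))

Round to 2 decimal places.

0.22

NOT A2 = 1 − 0.50 = 0.50
A5 OR NOT A2 = min(1, a+b) on (0.38, 0.50) = 0.88
A4 AND (A5 OR NOT A2) = max(0, a+b−1) on (0.96, 0.88) = 0.84
NOT A4 = 1 − 0.96 = 0.04
NOT A4 AND A2 = max(0, a+b−1) on (0.04, 0.50) = 0.00
A5 OR (NOT A4 AND A2) = min(1, a+b) on (0.38, 0.00) = 0.38
(A4 AND (A5 OR NOT A2)) AND (A5 OR (NOT A4 AND A2)) = max(0, a+b−1) on (0.84, 0.38) = 0.22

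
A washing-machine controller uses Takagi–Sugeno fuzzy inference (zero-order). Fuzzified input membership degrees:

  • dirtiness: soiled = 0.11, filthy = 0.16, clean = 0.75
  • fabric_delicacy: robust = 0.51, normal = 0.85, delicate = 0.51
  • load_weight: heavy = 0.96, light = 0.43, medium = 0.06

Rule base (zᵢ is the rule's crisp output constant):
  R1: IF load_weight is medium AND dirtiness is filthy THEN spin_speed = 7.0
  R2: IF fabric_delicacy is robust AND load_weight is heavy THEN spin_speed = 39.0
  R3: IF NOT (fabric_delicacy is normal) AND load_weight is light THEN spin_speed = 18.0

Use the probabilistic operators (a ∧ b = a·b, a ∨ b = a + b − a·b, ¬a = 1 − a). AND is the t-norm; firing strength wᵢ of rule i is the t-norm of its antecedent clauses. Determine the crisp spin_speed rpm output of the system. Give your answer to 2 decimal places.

36.05

R1 (z=7.0): medium=0.06, filthy=0.16; AND[a·b] → w = 0.0096
R2 (z=39.0): robust=0.51, heavy=0.96; AND[a·b] → w = 0.4896
R3 (z=18.0): ¬normal=1−0.85=0.15, light=0.43; AND[a·b] → w = 0.0645
Weighted average = (0.0096·7.0 + 0.4896·39.0 + 0.0645·18.0) / (0.0096 + 0.4896 + 0.0645)
  = 20.3226 / 0.5637 = 36.05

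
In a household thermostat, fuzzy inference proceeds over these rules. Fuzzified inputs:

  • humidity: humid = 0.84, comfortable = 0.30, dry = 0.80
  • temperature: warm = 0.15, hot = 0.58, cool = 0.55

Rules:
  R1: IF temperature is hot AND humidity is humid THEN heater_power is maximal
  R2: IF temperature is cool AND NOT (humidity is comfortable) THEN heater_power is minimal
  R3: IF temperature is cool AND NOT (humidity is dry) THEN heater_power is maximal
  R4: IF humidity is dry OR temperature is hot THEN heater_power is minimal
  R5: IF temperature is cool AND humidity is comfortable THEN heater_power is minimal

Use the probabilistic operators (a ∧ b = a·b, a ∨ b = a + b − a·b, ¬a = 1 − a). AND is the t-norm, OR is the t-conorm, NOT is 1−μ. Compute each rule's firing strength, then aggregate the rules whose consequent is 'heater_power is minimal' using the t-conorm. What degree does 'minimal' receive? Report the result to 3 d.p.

0.957

R1: hot=0.58, humid=0.84; AND[a·b] → w = 0.4872
R2: cool=0.55, ¬comfortable=1−0.30=0.70; AND[a·b] → w = 0.3850
R3: cool=0.55, ¬dry=1−0.80=0.20; AND[a·b] → w = 0.1100
R4: dry=0.80, hot=0.58; OR[a + b − a·b] → w = 0.9160
R5: cool=0.55, comfortable=0.30; AND[a·b] → w = 0.1650
Rules with consequent 'minimal': {R2, R4, R5} → strengths 0.3850, 0.9160, 0.1650
Aggregate via t-conorm [a + b − a·b]: 0.9569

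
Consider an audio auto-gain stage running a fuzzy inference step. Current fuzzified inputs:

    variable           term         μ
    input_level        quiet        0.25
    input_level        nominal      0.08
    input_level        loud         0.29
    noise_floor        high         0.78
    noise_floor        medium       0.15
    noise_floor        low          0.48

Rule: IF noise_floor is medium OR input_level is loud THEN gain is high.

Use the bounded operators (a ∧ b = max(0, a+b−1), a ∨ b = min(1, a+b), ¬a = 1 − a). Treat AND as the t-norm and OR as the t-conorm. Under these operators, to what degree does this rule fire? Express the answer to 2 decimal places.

firing strength: medium=0.15, loud=0.29; OR[min(1, a+b)] → w = 0.44

0.44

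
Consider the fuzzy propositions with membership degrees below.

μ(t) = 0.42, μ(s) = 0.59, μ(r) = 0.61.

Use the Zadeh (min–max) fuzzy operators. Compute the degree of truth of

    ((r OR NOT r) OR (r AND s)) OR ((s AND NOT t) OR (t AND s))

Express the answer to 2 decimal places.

NOT r = 1 − 0.61 = 0.39
r OR NOT r = max(a, b) on (0.61, 0.39) = 0.61
r AND s = min(a, b) on (0.61, 0.59) = 0.59
(r OR NOT r) OR (r AND s) = max(a, b) on (0.61, 0.59) = 0.61
NOT t = 1 − 0.42 = 0.58
s AND NOT t = min(a, b) on (0.59, 0.58) = 0.58
t AND s = min(a, b) on (0.42, 0.59) = 0.42
(s AND NOT t) OR (t AND s) = max(a, b) on (0.58, 0.42) = 0.58
((r OR NOT r) OR (r AND s)) OR ((s AND NOT t) OR (t AND s)) = max(a, b) on (0.61, 0.58) = 0.61

0.61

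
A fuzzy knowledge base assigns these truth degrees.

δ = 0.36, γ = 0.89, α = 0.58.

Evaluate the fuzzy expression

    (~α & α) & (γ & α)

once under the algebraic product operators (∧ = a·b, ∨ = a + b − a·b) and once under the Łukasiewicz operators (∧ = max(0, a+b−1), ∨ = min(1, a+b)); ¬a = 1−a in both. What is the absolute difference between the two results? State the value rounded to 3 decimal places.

0.126

Under algebraic product:
  ~α = 1 − 0.5800 = 0.4200
  ~α & α = a·b on (0.4200, 0.5800) = 0.2436
  γ & α = a·b on (0.8900, 0.5800) = 0.5162
  (~α & α) & (γ & α) = a·b on (0.2436, 0.5162) = 0.1257
  → value = 0.1257
Under Łukasiewicz:
  ~α = 1 − 0.58 = 0.42
  ~α & α = max(0, a+b−1) on (0.42, 0.58) = 0.00
  γ & α = max(0, a+b−1) on (0.89, 0.58) = 0.47
  (~α & α) & (γ & α) = max(0, a+b−1) on (0.00, 0.47) = 0.00
  → value = 0.0000
|0.1257 − 0.0000| = 0.126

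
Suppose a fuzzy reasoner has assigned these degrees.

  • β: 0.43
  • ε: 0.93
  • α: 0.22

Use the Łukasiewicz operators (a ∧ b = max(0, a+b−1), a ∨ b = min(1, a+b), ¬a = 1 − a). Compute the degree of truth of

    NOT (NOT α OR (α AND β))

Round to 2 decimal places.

NOT α = 1 − 0.22 = 0.78
α AND β = max(0, a+b−1) on (0.22, 0.43) = 0.00
NOT α OR (α AND β) = min(1, a+b) on (0.78, 0.00) = 0.78
NOT (NOT α OR (α AND β)) = 1 − 0.78 = 0.22

0.22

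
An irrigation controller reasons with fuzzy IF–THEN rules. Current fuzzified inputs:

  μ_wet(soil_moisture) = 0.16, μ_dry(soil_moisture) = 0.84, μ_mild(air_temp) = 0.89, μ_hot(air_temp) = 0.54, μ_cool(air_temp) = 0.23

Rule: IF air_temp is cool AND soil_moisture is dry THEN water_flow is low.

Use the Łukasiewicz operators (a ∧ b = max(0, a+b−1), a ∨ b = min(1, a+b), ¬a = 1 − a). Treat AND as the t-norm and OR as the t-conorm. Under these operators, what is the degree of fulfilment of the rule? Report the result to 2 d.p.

0.07

firing strength: cool=0.23, dry=0.84; AND[max(0, a+b−1)] → w = 0.07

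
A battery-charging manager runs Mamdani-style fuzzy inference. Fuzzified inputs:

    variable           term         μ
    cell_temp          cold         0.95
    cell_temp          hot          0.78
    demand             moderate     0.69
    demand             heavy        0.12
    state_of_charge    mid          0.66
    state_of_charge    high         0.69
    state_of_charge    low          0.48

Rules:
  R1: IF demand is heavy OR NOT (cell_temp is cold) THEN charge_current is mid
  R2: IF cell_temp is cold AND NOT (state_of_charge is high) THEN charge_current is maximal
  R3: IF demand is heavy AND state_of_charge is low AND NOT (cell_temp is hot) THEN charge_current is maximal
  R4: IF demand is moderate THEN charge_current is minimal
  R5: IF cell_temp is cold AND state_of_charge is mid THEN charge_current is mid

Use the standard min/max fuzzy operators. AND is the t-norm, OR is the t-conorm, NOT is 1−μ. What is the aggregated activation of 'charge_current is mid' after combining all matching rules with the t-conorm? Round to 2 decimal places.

0.66

R1: heavy=0.12, ¬cold=1−0.95=0.05; OR[max(a, b)] → w = 0.12
R2: cold=0.95, ¬high=1−0.69=0.31; AND[min(a, b)] → w = 0.31
R3: heavy=0.12, low=0.48, ¬hot=1−0.78=0.22; AND[min(a, b)] → w = 0.12
R4: moderate=0.69 → w = 0.69
R5: cold=0.95, mid=0.66; AND[min(a, b)] → w = 0.66
Rules with consequent 'mid': {R1, R5} → strengths 0.12, 0.66
Aggregate via t-conorm [max(a, b)]: 0.66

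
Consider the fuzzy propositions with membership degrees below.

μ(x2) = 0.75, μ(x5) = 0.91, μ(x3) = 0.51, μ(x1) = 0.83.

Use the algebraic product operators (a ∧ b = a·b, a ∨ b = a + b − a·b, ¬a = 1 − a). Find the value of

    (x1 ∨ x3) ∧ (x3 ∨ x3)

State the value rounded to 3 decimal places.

0.697

x1 ∨ x3 = a + b − a·b on (0.8300, 0.5100) = 0.9167
x3 ∨ x3 = a + b − a·b on (0.5100, 0.5100) = 0.7599
(x1 ∨ x3) ∧ (x3 ∨ x3) = a·b on (0.9167, 0.7599) = 0.6966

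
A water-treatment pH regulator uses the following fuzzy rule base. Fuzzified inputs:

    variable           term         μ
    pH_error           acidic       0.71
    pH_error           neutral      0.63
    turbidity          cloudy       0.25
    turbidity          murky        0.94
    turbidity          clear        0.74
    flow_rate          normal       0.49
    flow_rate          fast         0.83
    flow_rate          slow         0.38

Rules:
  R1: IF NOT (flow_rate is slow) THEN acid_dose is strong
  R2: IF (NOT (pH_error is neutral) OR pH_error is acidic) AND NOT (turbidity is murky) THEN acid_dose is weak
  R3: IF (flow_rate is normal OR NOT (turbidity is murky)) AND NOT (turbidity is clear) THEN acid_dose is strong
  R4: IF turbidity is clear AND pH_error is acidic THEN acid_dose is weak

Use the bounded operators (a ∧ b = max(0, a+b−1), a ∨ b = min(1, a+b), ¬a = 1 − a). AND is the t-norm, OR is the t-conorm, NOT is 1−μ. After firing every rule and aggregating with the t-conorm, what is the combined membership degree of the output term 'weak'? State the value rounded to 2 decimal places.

0.51

R1: ¬slow=1−0.38=0.62 → w = 0.62
R2: (¬neutral=1−0.63=0.37 OR acidic=0.71) = 1.00; AND[max(0, a+b−1)] with ¬murky=1−0.94=0.06 → w = 0.06
R3: (normal=0.49 OR ¬murky=1−0.94=0.06) = 0.55; AND[max(0, a+b−1)] with ¬clear=1−0.74=0.26 → w = 0.00
R4: clear=0.74, acidic=0.71; AND[max(0, a+b−1)] → w = 0.45
Rules with consequent 'weak': {R2, R4} → strengths 0.06, 0.45
Aggregate via t-conorm [min(1, a+b)]: 0.51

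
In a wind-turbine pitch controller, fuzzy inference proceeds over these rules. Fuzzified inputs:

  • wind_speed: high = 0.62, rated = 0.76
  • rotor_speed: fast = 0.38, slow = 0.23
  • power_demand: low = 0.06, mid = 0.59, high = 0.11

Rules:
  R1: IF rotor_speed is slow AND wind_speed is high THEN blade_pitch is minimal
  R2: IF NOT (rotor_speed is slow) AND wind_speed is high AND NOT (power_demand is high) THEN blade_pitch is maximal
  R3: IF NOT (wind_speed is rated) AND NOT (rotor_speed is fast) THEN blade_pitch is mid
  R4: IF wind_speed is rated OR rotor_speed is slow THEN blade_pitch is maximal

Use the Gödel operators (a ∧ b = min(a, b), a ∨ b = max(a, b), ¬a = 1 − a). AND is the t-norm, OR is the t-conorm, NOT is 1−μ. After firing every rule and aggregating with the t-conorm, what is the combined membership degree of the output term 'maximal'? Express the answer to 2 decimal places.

0.76

R1: slow=0.23, high=0.62; AND[min(a, b)] → w = 0.23
R2: ¬slow=1−0.23=0.77, high=0.62, ¬high=1−0.11=0.89; AND[min(a, b)] → w = 0.62
R3: ¬rated=1−0.76=0.24, ¬fast=1−0.38=0.62; AND[min(a, b)] → w = 0.24
R4: rated=0.76, slow=0.23; OR[max(a, b)] → w = 0.76
Rules with consequent 'maximal': {R2, R4} → strengths 0.62, 0.76
Aggregate via t-conorm [max(a, b)]: 0.76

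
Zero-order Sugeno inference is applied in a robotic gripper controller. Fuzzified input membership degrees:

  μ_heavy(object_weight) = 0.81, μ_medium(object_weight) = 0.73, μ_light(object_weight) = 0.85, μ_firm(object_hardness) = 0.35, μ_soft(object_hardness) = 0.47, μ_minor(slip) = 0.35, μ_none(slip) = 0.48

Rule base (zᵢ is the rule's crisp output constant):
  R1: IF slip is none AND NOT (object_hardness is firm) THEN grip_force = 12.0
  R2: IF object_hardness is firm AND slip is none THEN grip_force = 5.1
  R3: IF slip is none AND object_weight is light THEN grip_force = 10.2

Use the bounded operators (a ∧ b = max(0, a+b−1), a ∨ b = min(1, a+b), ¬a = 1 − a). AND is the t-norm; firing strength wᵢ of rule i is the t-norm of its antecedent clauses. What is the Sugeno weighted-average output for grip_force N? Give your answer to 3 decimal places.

R1 (z=12.0): none=0.48, ¬firm=1−0.35=0.65; AND[max(0, a+b−1)] → w = 0.13
R2 (z=5.1): firm=0.35, none=0.48; AND[max(0, a+b−1)] → w = 0.00
R3 (z=10.2): none=0.48, light=0.85; AND[max(0, a+b−1)] → w = 0.33
Weighted average = (0.13·12.0 + 0.00·5.1 + 0.33·10.2) / (0.13 + 0.00 + 0.33)
  = 4.9260 / 0.4600 = 10.709

10.709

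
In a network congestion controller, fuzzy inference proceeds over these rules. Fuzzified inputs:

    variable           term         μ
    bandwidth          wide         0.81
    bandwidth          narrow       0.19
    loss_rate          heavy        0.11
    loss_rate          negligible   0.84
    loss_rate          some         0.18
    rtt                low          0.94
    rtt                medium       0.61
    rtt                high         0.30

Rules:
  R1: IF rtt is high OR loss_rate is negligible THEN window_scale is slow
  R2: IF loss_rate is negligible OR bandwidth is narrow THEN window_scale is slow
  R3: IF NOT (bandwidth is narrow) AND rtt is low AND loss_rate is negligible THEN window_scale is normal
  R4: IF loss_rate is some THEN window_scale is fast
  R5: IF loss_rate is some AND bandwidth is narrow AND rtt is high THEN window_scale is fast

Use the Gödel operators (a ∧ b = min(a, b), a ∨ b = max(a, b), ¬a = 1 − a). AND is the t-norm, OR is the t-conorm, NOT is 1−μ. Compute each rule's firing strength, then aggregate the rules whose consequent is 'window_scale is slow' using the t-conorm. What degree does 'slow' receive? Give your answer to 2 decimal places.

R1: high=0.30, negligible=0.84; OR[max(a, b)] → w = 0.84
R2: negligible=0.84, narrow=0.19; OR[max(a, b)] → w = 0.84
R3: ¬narrow=1−0.19=0.81, low=0.94, negligible=0.84; AND[min(a, b)] → w = 0.81
R4: some=0.18 → w = 0.18
R5: some=0.18, narrow=0.19, high=0.30; AND[min(a, b)] → w = 0.18
Rules with consequent 'slow': {R1, R2} → strengths 0.84, 0.84
Aggregate via t-conorm [max(a, b)]: 0.84

0.84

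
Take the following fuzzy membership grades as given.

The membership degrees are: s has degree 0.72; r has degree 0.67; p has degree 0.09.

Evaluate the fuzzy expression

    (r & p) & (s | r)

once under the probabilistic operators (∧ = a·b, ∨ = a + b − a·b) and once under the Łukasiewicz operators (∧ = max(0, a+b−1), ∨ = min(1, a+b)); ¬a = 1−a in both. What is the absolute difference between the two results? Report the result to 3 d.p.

Under probabilistic:
  r & p = a·b on (0.6700, 0.0900) = 0.0603
  s | r = a + b − a·b on (0.7200, 0.6700) = 0.9076
  (r & p) & (s | r) = a·b on (0.0603, 0.9076) = 0.0547
  → value = 0.0547
Under Łukasiewicz:
  r & p = max(0, a+b−1) on (0.67, 0.09) = 0.00
  s | r = min(1, a+b) on (0.72, 0.67) = 1.00
  (r & p) & (s | r) = max(0, a+b−1) on (0.00, 1.00) = 0.00
  → value = 0.0000
|0.0547 − 0.0000| = 0.055

0.055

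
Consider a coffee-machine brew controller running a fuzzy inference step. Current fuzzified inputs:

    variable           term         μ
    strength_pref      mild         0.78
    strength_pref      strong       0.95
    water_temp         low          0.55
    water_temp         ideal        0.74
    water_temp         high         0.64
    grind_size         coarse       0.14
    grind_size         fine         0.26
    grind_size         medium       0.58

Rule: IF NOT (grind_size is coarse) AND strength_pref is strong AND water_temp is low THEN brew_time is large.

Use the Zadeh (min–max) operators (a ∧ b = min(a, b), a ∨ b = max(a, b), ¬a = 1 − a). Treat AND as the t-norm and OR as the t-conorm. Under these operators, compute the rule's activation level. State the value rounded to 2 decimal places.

0.55

firing strength: ¬coarse=1−0.14=0.86, strong=0.95, low=0.55; AND[min(a, b)] → w = 0.55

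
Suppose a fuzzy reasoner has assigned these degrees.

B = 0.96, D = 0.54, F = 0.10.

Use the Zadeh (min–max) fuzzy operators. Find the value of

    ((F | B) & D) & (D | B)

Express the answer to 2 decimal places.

0.54

F | B = max(a, b) on (0.10, 0.96) = 0.96
(F | B) & D = min(a, b) on (0.96, 0.54) = 0.54
D | B = max(a, b) on (0.54, 0.96) = 0.96
((F | B) & D) & (D | B) = min(a, b) on (0.54, 0.96) = 0.54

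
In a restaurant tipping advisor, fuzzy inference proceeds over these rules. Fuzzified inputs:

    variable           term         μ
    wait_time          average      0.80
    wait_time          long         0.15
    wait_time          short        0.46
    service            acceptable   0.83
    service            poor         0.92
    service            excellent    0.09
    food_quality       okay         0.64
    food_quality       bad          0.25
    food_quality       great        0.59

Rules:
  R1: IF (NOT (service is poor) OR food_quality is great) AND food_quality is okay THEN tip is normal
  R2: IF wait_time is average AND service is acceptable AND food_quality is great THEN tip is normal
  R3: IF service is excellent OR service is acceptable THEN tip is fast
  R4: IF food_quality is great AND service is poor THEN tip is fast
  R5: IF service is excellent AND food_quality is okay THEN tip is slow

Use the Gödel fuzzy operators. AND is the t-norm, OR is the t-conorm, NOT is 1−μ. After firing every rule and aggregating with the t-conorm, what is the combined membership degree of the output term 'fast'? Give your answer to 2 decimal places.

R1: (¬poor=1−0.92=0.08 OR great=0.59) = 0.59; AND[min(a, b)] with okay=0.64 → w = 0.59
R2: average=0.80, acceptable=0.83, great=0.59; AND[min(a, b)] → w = 0.59
R3: excellent=0.09, acceptable=0.83; OR[max(a, b)] → w = 0.83
R4: great=0.59, poor=0.92; AND[min(a, b)] → w = 0.59
R5: excellent=0.09, okay=0.64; AND[min(a, b)] → w = 0.09
Rules with consequent 'fast': {R3, R4} → strengths 0.83, 0.59
Aggregate via t-conorm [max(a, b)]: 0.83

0.83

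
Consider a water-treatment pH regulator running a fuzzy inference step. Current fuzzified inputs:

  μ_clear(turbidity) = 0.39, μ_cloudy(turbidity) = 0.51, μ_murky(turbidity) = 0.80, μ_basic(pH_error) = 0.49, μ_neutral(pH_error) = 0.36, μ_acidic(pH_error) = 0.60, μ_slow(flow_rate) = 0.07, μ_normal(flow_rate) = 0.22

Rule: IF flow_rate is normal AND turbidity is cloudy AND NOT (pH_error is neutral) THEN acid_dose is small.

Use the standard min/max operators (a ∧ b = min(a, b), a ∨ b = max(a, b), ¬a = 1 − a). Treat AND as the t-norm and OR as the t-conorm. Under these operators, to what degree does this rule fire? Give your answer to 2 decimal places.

0.22

firing strength: normal=0.22, cloudy=0.51, ¬neutral=1−0.36=0.64; AND[min(a, b)] → w = 0.22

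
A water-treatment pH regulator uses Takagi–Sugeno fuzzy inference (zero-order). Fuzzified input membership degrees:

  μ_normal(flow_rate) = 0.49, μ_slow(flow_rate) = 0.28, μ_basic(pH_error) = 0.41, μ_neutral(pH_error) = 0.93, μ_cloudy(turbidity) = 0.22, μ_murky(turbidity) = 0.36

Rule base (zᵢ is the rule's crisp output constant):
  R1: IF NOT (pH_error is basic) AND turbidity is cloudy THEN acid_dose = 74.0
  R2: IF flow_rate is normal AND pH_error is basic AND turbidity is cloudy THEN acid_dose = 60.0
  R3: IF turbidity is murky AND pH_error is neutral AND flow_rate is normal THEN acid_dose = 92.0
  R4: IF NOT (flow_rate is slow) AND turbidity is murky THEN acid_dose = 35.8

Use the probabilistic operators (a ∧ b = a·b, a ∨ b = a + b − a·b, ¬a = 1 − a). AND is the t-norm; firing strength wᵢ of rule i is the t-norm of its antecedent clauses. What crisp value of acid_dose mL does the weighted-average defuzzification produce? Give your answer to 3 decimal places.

61.330

R1 (z=74.0): ¬basic=1−0.41=0.59, cloudy=0.22; AND[a·b] → w = 0.1298
R2 (z=60.0): normal=0.49, basic=0.41, cloudy=0.22; AND[a·b] → w = 0.0442
R3 (z=92.0): murky=0.36, neutral=0.93, normal=0.49; AND[a·b] → w = 0.1641
R4 (z=35.8): ¬slow=1−0.28=0.72, murky=0.36; AND[a·b] → w = 0.2592
Weighted average = (0.1298·74.0 + 0.0442·60.0 + 0.1641·92.0 + 0.2592·35.8) / (0.1298 + 0.0442 + 0.1641 + 0.2592)
  = 36.6292 / 0.5973 = 61.330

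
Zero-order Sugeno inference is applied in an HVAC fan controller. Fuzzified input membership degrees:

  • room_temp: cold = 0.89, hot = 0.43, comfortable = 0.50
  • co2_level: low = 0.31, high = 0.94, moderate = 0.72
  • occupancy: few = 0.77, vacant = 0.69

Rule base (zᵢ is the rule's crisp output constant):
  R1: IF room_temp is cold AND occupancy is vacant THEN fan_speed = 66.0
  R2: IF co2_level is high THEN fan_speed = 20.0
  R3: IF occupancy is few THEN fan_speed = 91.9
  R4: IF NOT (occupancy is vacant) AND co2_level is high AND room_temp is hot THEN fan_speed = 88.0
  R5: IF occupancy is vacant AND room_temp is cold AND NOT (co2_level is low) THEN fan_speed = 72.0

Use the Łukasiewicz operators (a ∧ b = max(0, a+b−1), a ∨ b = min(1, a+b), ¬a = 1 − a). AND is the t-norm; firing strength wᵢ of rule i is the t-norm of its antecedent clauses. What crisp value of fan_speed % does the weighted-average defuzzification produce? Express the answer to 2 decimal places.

57.53

R1 (z=66.0): cold=0.89, vacant=0.69; AND[max(0, a+b−1)] → w = 0.58
R2 (z=20.0): high=0.94 → w = 0.94
R3 (z=91.9): few=0.77 → w = 0.77
R4 (z=88.0): ¬vacant=1−0.69=0.31, high=0.94, hot=0.43; AND[max(0, a+b−1)] → w = 0.00
R5 (z=72.0): vacant=0.69, cold=0.89, ¬low=1−0.31=0.69; AND[max(0, a+b−1)] → w = 0.27
Weighted average = (0.58·66.0 + 0.94·20.0 + 0.77·91.9 + 0.00·88.0 + 0.27·72.0) / (0.58 + 0.94 + 0.77 + 0.00 + 0.27)
  = 147.2830 / 2.5600 = 57.53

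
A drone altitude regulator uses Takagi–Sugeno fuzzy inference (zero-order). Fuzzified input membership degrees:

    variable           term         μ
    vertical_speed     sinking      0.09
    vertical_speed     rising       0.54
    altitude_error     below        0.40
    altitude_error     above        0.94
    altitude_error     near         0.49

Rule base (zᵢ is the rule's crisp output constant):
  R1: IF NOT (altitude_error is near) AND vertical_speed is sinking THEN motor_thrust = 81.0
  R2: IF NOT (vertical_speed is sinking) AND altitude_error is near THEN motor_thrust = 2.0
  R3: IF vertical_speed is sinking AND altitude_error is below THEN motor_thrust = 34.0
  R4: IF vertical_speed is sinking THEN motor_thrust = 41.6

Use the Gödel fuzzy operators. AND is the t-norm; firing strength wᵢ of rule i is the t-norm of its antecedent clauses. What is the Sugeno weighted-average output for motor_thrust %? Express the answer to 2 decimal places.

R1 (z=81.0): ¬near=1−0.49=0.51, sinking=0.09; AND[min(a, b)] → w = 0.09
R2 (z=2.0): ¬sinking=1−0.09=0.91, near=0.49; AND[min(a, b)] → w = 0.49
R3 (z=34.0): sinking=0.09, below=0.40; AND[min(a, b)] → w = 0.09
R4 (z=41.6): sinking=0.09 → w = 0.09
Weighted average = (0.09·81.0 + 0.49·2.0 + 0.09·34.0 + 0.09·41.6) / (0.09 + 0.49 + 0.09 + 0.09)
  = 15.0740 / 0.7600 = 19.83

19.83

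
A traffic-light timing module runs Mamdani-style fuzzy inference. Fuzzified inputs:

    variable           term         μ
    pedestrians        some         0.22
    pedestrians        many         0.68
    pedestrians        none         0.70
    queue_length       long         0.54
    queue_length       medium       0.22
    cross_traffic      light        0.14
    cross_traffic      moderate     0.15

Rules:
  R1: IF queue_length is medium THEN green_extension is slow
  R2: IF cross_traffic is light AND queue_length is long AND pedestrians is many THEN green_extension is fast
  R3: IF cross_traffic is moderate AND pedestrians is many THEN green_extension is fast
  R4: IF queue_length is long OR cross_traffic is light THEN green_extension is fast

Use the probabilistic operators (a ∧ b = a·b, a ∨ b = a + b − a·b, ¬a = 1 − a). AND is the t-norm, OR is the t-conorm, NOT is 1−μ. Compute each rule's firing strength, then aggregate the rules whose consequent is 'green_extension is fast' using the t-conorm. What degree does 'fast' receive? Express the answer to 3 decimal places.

0.663

R1: medium=0.22 → w = 0.2200
R2: light=0.14, long=0.54, many=0.68; AND[a·b] → w = 0.0514
R3: moderate=0.15, many=0.68; AND[a·b] → w = 0.1020
R4: long=0.54, light=0.14; OR[a + b − a·b] → w = 0.6044
Rules with consequent 'fast': {R2, R3, R4} → strengths 0.0514, 0.1020, 0.6044
Aggregate via t-conorm [a + b − a·b]: 0.6630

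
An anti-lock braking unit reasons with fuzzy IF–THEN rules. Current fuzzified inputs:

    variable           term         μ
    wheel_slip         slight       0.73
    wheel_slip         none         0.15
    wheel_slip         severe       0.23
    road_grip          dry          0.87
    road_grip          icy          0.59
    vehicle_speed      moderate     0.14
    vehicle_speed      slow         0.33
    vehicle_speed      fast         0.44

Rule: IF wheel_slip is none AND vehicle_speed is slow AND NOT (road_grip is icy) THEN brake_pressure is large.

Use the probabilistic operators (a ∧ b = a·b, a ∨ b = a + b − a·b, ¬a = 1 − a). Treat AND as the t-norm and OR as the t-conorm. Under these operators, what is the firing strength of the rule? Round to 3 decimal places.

firing strength: none=0.15, slow=0.33, ¬icy=1−0.59=0.41; AND[a·b] → w = 0.0203

0.020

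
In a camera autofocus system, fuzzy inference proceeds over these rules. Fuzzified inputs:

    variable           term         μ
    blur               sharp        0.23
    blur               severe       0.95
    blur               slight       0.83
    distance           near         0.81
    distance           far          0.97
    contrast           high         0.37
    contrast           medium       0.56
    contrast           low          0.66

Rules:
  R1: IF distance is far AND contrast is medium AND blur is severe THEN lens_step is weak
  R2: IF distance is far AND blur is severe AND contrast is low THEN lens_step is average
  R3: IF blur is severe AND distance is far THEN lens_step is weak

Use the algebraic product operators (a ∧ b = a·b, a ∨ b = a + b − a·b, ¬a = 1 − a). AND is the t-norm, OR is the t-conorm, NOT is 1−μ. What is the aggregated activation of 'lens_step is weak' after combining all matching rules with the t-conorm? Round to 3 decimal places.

R1: far=0.97, medium=0.56, severe=0.95; AND[a·b] → w = 0.5160
R2: far=0.97, severe=0.95, low=0.66; AND[a·b] → w = 0.6082
R3: severe=0.95, far=0.97; AND[a·b] → w = 0.9215
Rules with consequent 'weak': {R1, R3} → strengths 0.5160, 0.9215
Aggregate via t-conorm [a + b − a·b]: 0.9620

0.962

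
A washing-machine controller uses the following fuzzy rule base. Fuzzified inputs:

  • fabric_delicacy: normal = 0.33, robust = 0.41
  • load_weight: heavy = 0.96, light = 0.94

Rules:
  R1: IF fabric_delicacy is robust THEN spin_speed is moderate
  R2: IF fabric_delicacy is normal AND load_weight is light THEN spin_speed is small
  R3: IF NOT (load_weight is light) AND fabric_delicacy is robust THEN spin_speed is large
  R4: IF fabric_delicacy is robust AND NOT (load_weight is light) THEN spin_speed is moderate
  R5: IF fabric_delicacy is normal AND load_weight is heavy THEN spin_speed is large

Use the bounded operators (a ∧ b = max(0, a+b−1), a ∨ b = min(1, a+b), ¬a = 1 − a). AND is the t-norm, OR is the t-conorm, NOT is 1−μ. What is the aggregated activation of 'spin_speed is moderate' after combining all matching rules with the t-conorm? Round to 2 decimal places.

0.41

R1: robust=0.41 → w = 0.41
R2: normal=0.33, light=0.94; AND[max(0, a+b−1)] → w = 0.27
R3: ¬light=1−0.94=0.06, robust=0.41; AND[max(0, a+b−1)] → w = 0.00
R4: robust=0.41, ¬light=1−0.94=0.06; AND[max(0, a+b−1)] → w = 0.00
R5: normal=0.33, heavy=0.96; AND[max(0, a+b−1)] → w = 0.29
Rules with consequent 'moderate': {R1, R4} → strengths 0.41, 0.00
Aggregate via t-conorm [min(1, a+b)]: 0.41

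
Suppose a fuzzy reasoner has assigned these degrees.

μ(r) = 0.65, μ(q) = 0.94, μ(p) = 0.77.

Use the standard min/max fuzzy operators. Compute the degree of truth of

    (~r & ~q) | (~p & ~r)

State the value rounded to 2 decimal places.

~r = 1 − 0.65 = 0.35
~q = 1 − 0.94 = 0.06
~r & ~q = min(a, b) on (0.35, 0.06) = 0.06
~p = 1 − 0.77 = 0.23
~r = 1 − 0.65 = 0.35
~p & ~r = min(a, b) on (0.23, 0.35) = 0.23
(~r & ~q) | (~p & ~r) = max(a, b) on (0.06, 0.23) = 0.23

0.23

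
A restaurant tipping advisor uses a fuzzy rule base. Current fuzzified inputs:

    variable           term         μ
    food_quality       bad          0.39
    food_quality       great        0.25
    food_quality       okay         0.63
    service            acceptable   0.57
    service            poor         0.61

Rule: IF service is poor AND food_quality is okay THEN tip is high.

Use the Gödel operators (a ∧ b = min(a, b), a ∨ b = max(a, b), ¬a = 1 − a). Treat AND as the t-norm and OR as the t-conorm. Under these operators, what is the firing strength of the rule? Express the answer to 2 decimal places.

firing strength: poor=0.61, okay=0.63; AND[min(a, b)] → w = 0.61

0.61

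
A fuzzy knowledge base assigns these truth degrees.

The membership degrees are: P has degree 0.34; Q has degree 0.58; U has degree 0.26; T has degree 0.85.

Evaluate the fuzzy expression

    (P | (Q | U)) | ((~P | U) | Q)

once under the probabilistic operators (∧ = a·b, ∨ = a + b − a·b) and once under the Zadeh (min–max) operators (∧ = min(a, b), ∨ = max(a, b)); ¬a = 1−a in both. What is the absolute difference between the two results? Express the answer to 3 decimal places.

0.318

Under probabilistic:
  Q | U = a + b − a·b on (0.5800, 0.2600) = 0.6892
  P | (Q | U) = a + b − a·b on (0.3400, 0.6892) = 0.7949
  ~P = 1 − 0.3400 = 0.6600
  ~P | U = a + b − a·b on (0.6600, 0.2600) = 0.7484
  (~P | U) | Q = a + b − a·b on (0.7484, 0.5800) = 0.8943
  (P | (Q | U)) | ((~P | U) | Q) = a + b − a·b on (0.7949, 0.8943) = 0.9783
  → value = 0.9783
Under Zadeh (min–max):
  Q | U = max(a, b) on (0.58, 0.26) = 0.58
  P | (Q | U) = max(a, b) on (0.34, 0.58) = 0.58
  ~P = 1 − 0.34 = 0.66
  ~P | U = max(a, b) on (0.66, 0.26) = 0.66
  (~P | U) | Q = max(a, b) on (0.66, 0.58) = 0.66
  (P | (Q | U)) | ((~P | U) | Q) = max(a, b) on (0.58, 0.66) = 0.66
  → value = 0.6600
|0.9783 − 0.6600| = 0.318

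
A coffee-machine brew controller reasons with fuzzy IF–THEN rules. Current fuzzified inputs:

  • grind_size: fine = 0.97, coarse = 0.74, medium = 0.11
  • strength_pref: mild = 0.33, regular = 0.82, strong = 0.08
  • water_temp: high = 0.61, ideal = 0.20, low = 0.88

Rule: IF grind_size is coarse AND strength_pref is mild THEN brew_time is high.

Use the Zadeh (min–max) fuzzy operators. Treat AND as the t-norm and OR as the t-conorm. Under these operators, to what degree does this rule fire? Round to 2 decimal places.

firing strength: coarse=0.74, mild=0.33; AND[min(a, b)] → w = 0.33

0.33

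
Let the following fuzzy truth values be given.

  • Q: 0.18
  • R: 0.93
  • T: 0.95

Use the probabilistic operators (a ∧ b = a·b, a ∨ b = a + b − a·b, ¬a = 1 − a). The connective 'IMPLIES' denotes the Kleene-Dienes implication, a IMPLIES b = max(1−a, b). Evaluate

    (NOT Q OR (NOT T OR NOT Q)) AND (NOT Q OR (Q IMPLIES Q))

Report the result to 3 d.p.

0.938

NOT Q = 1 − 0.1800 = 0.8200
NOT T = 1 − 0.9500 = 0.0500
NOT Q = 1 − 0.1800 = 0.8200
NOT T OR NOT Q = a + b − a·b on (0.0500, 0.8200) = 0.8290
NOT Q OR (NOT T OR NOT Q) = a + b − a·b on (0.8200, 0.8290) = 0.9692
NOT Q = 1 − 0.1800 = 0.8200
Q IMPLIES Q  [Kleene-Dienes: max(1−a, b)] with a=0.1800, b=0.1800 → 0.8200
NOT Q OR (Q IMPLIES Q) = a + b − a·b on (0.8200, 0.8200) = 0.9676
(NOT Q OR (NOT T OR NOT Q)) AND (NOT Q OR (Q IMPLIES Q)) = a·b on (0.9692, 0.9676) = 0.9378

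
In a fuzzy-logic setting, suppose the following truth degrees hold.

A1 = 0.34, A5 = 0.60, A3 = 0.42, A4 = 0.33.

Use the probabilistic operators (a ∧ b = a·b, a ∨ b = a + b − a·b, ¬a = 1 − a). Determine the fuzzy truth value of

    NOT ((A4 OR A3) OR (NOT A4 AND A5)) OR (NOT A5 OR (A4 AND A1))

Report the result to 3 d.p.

0.591

A4 OR A3 = a + b − a·b on (0.3300, 0.4200) = 0.6114
NOT A4 = 1 − 0.3300 = 0.6700
NOT A4 AND A5 = a·b on (0.6700, 0.6000) = 0.4020
(A4 OR A3) OR (NOT A4 AND A5) = a + b − a·b on (0.6114, 0.4020) = 0.7676
NOT ((A4 OR A3) OR (NOT A4 AND A5)) = 1 − 0.7676 = 0.2324
NOT A5 = 1 − 0.6000 = 0.4000
A4 AND A1 = a·b on (0.3300, 0.3400) = 0.1122
NOT A5 OR (A4 AND A1) = a + b − a·b on (0.4000, 0.1122) = 0.4673
NOT ((A4 OR A3) OR (NOT A4 AND A5)) OR (NOT A5 OR (A4 AND A1)) = a + b − a·b on (0.2324, 0.4673) = 0.5911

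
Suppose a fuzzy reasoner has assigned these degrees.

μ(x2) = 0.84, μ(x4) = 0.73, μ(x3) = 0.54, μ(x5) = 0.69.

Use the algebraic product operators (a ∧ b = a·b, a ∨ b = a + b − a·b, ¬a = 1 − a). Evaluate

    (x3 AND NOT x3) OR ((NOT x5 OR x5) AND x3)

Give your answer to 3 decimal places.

0.567

NOT x3 = 1 − 0.5400 = 0.4600
x3 AND NOT x3 = a·b on (0.5400, 0.4600) = 0.2484
NOT x5 = 1 − 0.6900 = 0.3100
NOT x5 OR x5 = a + b − a·b on (0.3100, 0.6900) = 0.7861
(NOT x5 OR x5) AND x3 = a·b on (0.7861, 0.5400) = 0.4245
(x3 AND NOT x3) OR ((NOT x5 OR x5) AND x3) = a + b − a·b on (0.2484, 0.4245) = 0.5674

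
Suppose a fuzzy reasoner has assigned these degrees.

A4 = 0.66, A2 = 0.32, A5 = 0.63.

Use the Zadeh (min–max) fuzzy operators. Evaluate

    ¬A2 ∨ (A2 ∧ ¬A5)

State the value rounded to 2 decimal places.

¬A2 = 1 − 0.32 = 0.68
¬A5 = 1 − 0.63 = 0.37
A2 ∧ ¬A5 = min(a, b) on (0.32, 0.37) = 0.32
¬A2 ∨ (A2 ∧ ¬A5) = max(a, b) on (0.68, 0.32) = 0.68

0.68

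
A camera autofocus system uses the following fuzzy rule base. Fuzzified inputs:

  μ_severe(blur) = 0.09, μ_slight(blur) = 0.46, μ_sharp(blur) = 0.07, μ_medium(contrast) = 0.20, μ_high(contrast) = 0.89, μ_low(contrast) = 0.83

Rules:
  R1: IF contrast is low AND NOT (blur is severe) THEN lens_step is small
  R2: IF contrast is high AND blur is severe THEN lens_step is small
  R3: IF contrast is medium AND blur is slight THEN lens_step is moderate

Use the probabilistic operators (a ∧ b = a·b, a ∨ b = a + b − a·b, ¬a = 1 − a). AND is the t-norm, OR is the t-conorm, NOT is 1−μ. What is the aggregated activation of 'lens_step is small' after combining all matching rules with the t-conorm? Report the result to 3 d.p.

R1: low=0.83, ¬severe=1−0.09=0.91; AND[a·b] → w = 0.7553
R2: high=0.89, severe=0.09; AND[a·b] → w = 0.0801
R3: medium=0.20, slight=0.46; AND[a·b] → w = 0.0920
Rules with consequent 'small': {R1, R2} → strengths 0.7553, 0.0801
Aggregate via t-conorm [a + b − a·b]: 0.7749

0.775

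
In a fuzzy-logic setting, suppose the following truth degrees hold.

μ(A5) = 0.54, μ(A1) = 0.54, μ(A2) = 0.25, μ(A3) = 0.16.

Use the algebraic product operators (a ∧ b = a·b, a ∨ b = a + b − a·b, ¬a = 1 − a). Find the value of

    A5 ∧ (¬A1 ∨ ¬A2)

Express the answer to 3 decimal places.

0.467

¬A1 = 1 − 0.5400 = 0.4600
¬A2 = 1 − 0.2500 = 0.7500
¬A1 ∨ ¬A2 = a + b − a·b on (0.4600, 0.7500) = 0.8650
A5 ∧ (¬A1 ∨ ¬A2) = a·b on (0.5400, 0.8650) = 0.4671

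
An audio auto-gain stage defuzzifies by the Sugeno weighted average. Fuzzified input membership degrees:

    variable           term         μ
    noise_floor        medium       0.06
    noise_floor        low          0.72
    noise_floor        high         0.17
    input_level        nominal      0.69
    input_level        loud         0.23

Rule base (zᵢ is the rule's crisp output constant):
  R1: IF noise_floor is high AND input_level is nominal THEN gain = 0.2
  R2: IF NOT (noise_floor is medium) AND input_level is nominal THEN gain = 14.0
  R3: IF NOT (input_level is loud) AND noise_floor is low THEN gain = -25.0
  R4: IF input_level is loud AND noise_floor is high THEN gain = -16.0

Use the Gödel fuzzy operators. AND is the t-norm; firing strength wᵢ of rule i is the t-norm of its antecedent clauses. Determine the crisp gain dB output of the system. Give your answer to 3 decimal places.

-6.301

R1 (z=0.2): high=0.17, nominal=0.69; AND[min(a, b)] → w = 0.17
R2 (z=14.0): ¬medium=1−0.06=0.94, nominal=0.69; AND[min(a, b)] → w = 0.69
R3 (z=-25.0): ¬loud=1−0.23=0.77, low=0.72; AND[min(a, b)] → w = 0.72
R4 (z=-16.0): loud=0.23, high=0.17; AND[min(a, b)] → w = 0.17
Weighted average = (0.17·0.2 + 0.69·14.0 + 0.72·-25.0 + 0.17·-16.0) / (0.17 + 0.69 + 0.72 + 0.17)
  = -11.0260 / 1.7500 = -6.301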